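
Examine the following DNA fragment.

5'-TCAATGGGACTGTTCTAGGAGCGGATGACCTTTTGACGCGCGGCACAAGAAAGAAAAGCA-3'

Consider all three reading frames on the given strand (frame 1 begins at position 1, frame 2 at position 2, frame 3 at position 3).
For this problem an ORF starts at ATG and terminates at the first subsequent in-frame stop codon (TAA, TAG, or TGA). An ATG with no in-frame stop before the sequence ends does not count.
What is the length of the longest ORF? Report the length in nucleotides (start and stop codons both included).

Frame 1: TCA ATG GGA CTG TTC TAG GAG CGG ATG ACC TTT TGA CGC GCG GCA CAA GAA AGA AAA GCA — ATG at 4, stop TAG at 16 → 15 nt; ATG at 25, stop TGA at 34 → 12 nt.
Frame 2: CAA TGG GAC TGT TCT AGG AGC GGA TGA CCT TTT GAC GCG CGG CAC AAG AAA GAA AAG — no ATG→stop ORF.
Frame 3: AAT GGG ACT GTT CTA GGA GCG GAT GAC CTT TTG ACG CGC GGC ACA AGA AAG AAA AGC — no ATG→stop ORF.
Longest: frame 1, positions 4–18, 15 nt = 5 codons = 4 aa. → 15 nucleotides.

15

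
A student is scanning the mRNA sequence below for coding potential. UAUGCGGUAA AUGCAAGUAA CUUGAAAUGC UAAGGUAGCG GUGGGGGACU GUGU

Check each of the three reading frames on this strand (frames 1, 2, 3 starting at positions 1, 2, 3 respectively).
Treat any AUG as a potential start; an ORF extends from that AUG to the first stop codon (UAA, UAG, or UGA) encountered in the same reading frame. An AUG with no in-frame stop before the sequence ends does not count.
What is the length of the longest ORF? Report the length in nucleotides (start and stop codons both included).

15

Frame 1: UAU GCG GUA AAU GCA AGU AAC UUG AAA UGC UAA GGU AGC GGU GGG GGA CUG UGU — no AUG→stop ORF.
Frame 2: AUG CGG UAA AUG CAA GUA ACU UGA AAU GCU AAG GUA GCG GUG GGG GAC UGU — AUG at 2, stop UAA at 8 → 9 nt; AUG at 11, stop UGA at 23 → 15 nt.
Frame 3: UGC GGU AAA UGC AAG UAA CUU GAA AUG CUA AGG UAG CGG UGG GGG ACU GUG — AUG at 27, stop UAG at 36 → 12 nt.
Longest: frame 2, positions 11–25, 15 nt = 5 codons = 4 aa. → 15 nucleotides.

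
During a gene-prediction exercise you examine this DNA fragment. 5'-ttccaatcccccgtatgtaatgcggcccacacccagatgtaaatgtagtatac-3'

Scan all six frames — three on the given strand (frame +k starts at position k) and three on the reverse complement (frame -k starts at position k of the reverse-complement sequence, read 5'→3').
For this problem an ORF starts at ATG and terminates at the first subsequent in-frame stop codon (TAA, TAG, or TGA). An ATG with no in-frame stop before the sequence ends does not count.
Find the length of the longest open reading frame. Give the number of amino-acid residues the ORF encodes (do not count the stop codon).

1

Reverse complement (5'→3'): GTATACTACATTTACATCTGGGTGTGGGCCGCATTACATACGGGGGATTGGAA
Frame +1: TTC CAA TCC CCC GTA TGT AAT GCG GCC CAC ACC CAG ATG TAA ATG TAG TAT — ATG at 37, stop TAA at 40 → 6 nt; ATG at 43, stop TAG at 46 → 6 nt.
Frame +2: TCC AAT CCC CCG TAT GTA ATG CGG CCC ACA CCC AGA TGT AAA TGT AGT ATA — no ATG→stop ORF.
Frame +3: CCA ATC CCC CGT ATG TAA TGC GGC CCA CAC CCA GAT GTA AAT GTA GTA TAC — ATG at 15, stop TAA at 18 → 6 nt.
Frame -1: GTA TAC TAC ATT TAC ATC TGG GTG TGG GCC GCA TTA CAT ACG GGG GAT TGG — no ATG→stop ORF.
Frame -2: TAT ACT ACA TTT ACA TCT GGG TGT GGG CCG CAT TAC ATA CGG GGG ATT GGA — no ATG→stop ORF.
Frame -3: ATA CTA CAT TTA CAT CTG GGT GTG GGC CGC ATT ACA TAC GGG GGA TTG GAA — no ATG→stop ORF.
Longest: frame +1, positions 37–42, 6 nt = 2 codons = 1 aa. → 1 amino acids.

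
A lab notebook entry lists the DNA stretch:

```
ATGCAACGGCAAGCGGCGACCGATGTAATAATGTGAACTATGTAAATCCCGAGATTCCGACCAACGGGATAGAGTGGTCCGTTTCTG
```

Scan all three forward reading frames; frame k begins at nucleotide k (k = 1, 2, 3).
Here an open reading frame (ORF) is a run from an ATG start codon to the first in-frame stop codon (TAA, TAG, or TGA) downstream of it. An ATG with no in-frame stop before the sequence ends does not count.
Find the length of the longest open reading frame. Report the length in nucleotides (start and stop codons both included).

Frame 1: ATG CAA CGG CAA GCG GCG ACC GAT GTA ATA ATG TGA ACT ATG TAA ATC CCG AGA TTC CGA CCA ACG GGA TAG AGT GGT CCG TTT CTG — ATG at 1, stop TGA at 34 → 36 nt; ATG at 31, stop TGA at 34 → 6 nt; ATG at 40, stop TAA at 43 → 6 nt.
Frame 2: TGC AAC GGC AAG CGG CGA CCG ATG TAA TAA TGT GAA CTA TGT AAA TCC CGA GAT TCC GAC CAA CGG GAT AGA GTG GTC CGT TTC — ATG at 23, stop TAA at 26 → 6 nt.
Frame 3: GCA ACG GCA AGC GGC GAC CGA TGT AAT AAT GTG AAC TAT GTA AAT CCC GAG ATT CCG ACC AAC GGG ATA GAG TGG TCC GTT TCT — no ATG→stop ORF.
Longest: frame 1, positions 1–36, 36 nt = 12 codons = 11 aa. → 36 nucleotides.

36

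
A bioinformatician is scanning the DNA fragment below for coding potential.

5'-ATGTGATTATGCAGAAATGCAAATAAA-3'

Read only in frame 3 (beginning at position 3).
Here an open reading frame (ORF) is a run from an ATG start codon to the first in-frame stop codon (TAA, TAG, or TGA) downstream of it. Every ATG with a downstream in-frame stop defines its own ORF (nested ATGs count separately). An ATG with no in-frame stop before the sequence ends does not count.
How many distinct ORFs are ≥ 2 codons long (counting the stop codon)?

Frame 3: GTG ATT ATG CAG AAA TGC AAA TAA — ATG at 9, stop TAA at 24 → 18 nt.
ORFs ≥ 2 codons: frame 3 9–26 (6 codons). Count = 1.

1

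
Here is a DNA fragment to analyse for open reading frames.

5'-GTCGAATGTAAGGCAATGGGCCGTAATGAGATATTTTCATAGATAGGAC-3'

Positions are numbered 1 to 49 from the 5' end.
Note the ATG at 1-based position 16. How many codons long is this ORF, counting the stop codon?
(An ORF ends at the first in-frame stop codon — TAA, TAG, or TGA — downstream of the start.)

9

Codons from position 16: ATG (16–18), GGC (19–21), CGT (22–24), AAT (25–27), GAG (28–30), ATA (31–33), TTT (34–36), TCA (37–39), TAG (40–42).
TAG is the first in-frame stop; that's 9 codons including the stop.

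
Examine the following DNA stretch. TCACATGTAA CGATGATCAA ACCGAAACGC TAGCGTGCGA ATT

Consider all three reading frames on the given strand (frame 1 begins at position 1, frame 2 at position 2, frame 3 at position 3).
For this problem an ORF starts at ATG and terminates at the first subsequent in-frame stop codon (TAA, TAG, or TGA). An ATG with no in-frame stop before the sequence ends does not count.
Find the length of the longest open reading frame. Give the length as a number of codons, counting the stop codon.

Frame 1: TCA CAT GTA ACG ATG ATC AAA CCG AAA CGC TAG CGT GCG AAT — ATG at 13, stop TAG at 31 → 21 nt.
Frame 2: CAC ATG TAA CGA TGA TCA AAC CGA AAC GCT AGC GTG CGA ATT — ATG at 5, stop TAA at 8 → 6 nt.
Frame 3: ACA TGT AAC GAT GAT CAA ACC GAA ACG CTA GCG TGC GAA — no ATG→stop ORF.
Longest: frame 1, positions 13–33, 21 nt = 7 codons = 6 aa. → 7 codons.

7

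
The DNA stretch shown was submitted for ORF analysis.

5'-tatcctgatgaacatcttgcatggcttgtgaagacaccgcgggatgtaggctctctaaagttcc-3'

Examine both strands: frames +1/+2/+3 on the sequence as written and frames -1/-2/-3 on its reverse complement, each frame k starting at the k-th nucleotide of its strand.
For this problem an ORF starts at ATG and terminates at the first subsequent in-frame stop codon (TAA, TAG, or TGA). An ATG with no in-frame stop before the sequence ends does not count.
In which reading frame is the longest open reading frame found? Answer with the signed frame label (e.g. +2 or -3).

Reverse complement (5'→3'): GGAACTTTAGAGAGCCTACATCCCGCGGTGTCTTCACAAGCCATGCAAGATGTTCATCAGGATA
Frame +1: TAT CCT GAT GAA CAT CTT GCA TGG CTT GTG AAG ACA CCG CGG GAT GTA GGC TCT CTA AAG TTC — no ATG→stop ORF.
Frame +2: ATC CTG ATG AAC ATC TTG CAT GGC TTG TGA AGA CAC CGC GGG ATG TAG GCT CTC TAA AGT TCC — ATG at 8, stop TGA at 29 → 24 nt; ATG at 44, stop TAG at 47 → 6 nt.
Frame +3: TCC TGA TGA ACA TCT TGC ATG GCT TGT GAA GAC ACC GCG GGA TGT AGG CTC TCT AAA GTT — no ATG→stop ORF.
Frame -1: GGA ACT TTA GAG AGC CTA CAT CCC GCG GTG TCT TCA CAA GCC ATG CAA GAT GTT CAT CAG GAT — no ATG→stop ORF.
Frame -2: GAA CTT TAG AGA GCC TAC ATC CCG CGG TGT CTT CAC AAG CCA TGC AAG ATG TTC ATC AGG ATA — no ATG→stop ORF.
Frame -3: AAC TTT AGA GAG CCT ACA TCC CGC GGT GTC TTC ACA AGC CAT GCA AGA TGT TCA TCA GGA — no ATG→stop ORF.
Longest ORF is 24 nt in frame +2 (positions 8–31).

+2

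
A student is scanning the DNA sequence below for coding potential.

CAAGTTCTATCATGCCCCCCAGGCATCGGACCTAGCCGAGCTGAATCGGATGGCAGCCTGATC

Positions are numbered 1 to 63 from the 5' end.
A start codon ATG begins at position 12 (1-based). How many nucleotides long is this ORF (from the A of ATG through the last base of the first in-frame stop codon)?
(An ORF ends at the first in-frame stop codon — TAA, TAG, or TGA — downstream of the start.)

24

Codons from position 12: ATG (12–14), CCC (15–17), CCC (18–20), AGG (21–23), CAT (24–26), CGG (27–29), ACC (30–32), TAG (33–35).
TAG is the first in-frame stop; ORF spans 12–35, 24 nucleotides.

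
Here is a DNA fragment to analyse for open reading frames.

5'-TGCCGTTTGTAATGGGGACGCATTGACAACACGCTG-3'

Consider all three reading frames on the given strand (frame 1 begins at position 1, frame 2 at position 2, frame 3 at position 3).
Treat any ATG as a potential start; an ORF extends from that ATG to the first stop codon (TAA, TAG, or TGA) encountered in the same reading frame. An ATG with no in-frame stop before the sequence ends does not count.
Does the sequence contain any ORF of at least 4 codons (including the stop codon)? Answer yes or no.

yes

Frame 1: TGC CGT TTG TAA TGG GGA CGC ATT GAC AAC ACG CTG — no ATG→stop ORF.
Frame 2: GCC GTT TGT AAT GGG GAC GCA TTG ACA ACA CGC — no ATG→stop ORF.
Frame 3: CCG TTT GTA ATG GGG ACG CAT TGA CAA CAC GCT — ATG at 12, stop TGA at 24 → 15 nt.
Frame 3 has an ORF of 5 codons (positions 12–26) ≥ 4, so yes.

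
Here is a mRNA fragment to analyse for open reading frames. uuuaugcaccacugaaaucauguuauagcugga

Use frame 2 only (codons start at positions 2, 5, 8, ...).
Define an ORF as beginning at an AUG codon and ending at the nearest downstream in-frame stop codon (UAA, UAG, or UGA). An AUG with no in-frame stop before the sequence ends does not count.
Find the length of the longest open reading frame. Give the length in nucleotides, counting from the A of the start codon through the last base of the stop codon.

Frame 2: UUA UGC ACC ACU GAA AUC AUG UUA UAG CUG — AUG at 20, stop UAG at 26 → 9 nt.
Longest: frame 2, positions 20–28, 9 nt = 3 codons = 2 aa. → 9 nucleotides.

9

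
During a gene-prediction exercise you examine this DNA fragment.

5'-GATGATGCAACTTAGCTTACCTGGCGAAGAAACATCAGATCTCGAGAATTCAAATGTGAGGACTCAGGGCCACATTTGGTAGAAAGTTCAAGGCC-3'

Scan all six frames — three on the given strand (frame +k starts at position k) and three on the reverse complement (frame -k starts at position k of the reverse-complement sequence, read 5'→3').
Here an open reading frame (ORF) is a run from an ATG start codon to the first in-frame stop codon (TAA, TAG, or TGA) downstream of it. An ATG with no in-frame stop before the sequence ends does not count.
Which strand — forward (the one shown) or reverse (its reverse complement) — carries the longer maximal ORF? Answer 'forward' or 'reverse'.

forward

Reverse complement (5'→3'): GGCCTTGAACTTTCTACCAAATGTGGCCCTGAGTCCTCACATTTGAATTCTCGAGATCTGATGTTTCTTCGCCAGGTAAGCTAAGTTGCATCATC
Frame +1: GAT GAT GCA ACT TAG CTT ACC TGG CGA AGA AAC ATC AGA TCT CGA GAA TTC AAA TGT GAG GAC TCA GGG CCA CAT TTG GTA GAA AGT TCA AGG — no ATG→stop ORF.
Frame +2: ATG ATG CAA CTT AGC TTA CCT GGC GAA GAA ACA TCA GAT CTC GAG AAT TCA AAT GTG AGG ACT CAG GGC CAC ATT TGG TAG AAA GTT CAA GGC — ATG at 2, stop TAG at 80 → 81 nt; ATG at 5, stop TAG at 80 → 78 nt.
Frame +3: TGA TGC AAC TTA GCT TAC CTG GCG AAG AAA CAT CAG ATC TCG AGA ATT CAA ATG TGA GGA CTC AGG GCC ACA TTT GGT AGA AAG TTC AAG GCC — ATG at 54, stop TGA at 57 → 6 nt.
Frame -1: GGC CTT GAA CTT TCT ACC AAA TGT GGC CCT GAG TCC TCA CAT TTG AAT TCT CGA GAT CTG ATG TTT CTT CGC CAG GTA AGC TAA GTT GCA TCA — ATG at 61, stop TAA at 82 → 24 nt.
Frame -2: GCC TTG AAC TTT CTA CCA AAT GTG GCC CTG AGT CCT CAC ATT TGA ATT CTC GAG ATC TGA TGT TTC TTC GCC AGG TAA GCT AAG TTG CAT CAT — no ATG→stop ORF.
Frame -3: CCT TGA ACT TTC TAC CAA ATG TGG CCC TGA GTC CTC ACA TTT GAA TTC TCG AGA TCT GAT GTT TCT TCG CCA GGT AAG CTA AGT TGC ATC ATC — ATG at 21, stop TGA at 30 → 12 nt.
Forward-strand max 81 nt; reverse-strand max 24 nt. The forward strand has the longer ORF.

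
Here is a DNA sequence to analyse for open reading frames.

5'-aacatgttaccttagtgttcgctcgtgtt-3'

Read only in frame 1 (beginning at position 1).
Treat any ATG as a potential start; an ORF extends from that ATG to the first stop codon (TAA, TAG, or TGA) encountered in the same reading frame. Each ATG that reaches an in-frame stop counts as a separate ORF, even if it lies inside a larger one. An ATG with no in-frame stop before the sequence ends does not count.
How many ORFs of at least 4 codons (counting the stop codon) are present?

1

Frame 1: AAC ATG TTA CCT TAG TGT TCG CTC GTG — ATG at 4, stop TAG at 13 → 12 nt.
ORFs ≥ 4 codons: frame 1 4–15 (4 codons). Count = 1.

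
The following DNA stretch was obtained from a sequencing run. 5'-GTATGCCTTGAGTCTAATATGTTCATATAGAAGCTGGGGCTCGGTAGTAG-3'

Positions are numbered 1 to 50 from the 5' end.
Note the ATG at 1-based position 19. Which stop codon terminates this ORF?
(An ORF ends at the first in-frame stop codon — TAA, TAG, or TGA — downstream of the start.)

TAG

Codons from position 19: ATG (19–21), TTC (22–24), ATA (25–27), TAG (28–30).
The first in-frame stop codon is TAG.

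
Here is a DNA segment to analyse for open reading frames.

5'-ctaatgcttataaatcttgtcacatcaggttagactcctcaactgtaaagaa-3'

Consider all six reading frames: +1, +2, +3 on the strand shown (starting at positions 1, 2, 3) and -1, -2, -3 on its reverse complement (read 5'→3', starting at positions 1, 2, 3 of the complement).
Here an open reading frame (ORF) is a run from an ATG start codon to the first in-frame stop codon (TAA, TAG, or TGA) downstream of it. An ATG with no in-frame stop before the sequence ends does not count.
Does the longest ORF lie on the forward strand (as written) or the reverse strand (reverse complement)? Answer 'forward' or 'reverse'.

forward

Reverse complement (5'→3'): TTCTTTACAGTTGAGGAGTCTAACCTGATGTGACAAGATTTATAAGCATTAG
Frame +1: CTA ATG CTT ATA AAT CTT GTC ACA TCA GGT TAG ACT CCT CAA CTG TAA AGA — ATG at 4, stop TAG at 31 → 30 nt.
Frame +2: TAA TGC TTA TAA ATC TTG TCA CAT CAG GTT AGA CTC CTC AAC TGT AAA GAA — no ATG→stop ORF.
Frame +3: AAT GCT TAT AAA TCT TGT CAC ATC AGG TTA GAC TCC TCA ACT GTA AAG — no ATG→stop ORF.
Frame -1: TTC TTT ACA GTT GAG GAG TCT AAC CTG ATG TGA CAA GAT TTA TAA GCA TTA — ATG at 28, stop TGA at 31 → 6 nt.
Frame -2: TCT TTA CAG TTG AGG AGT CTA ACC TGA TGT GAC AAG ATT TAT AAG CAT TAG — no ATG→stop ORF.
Frame -3: CTT TAC AGT TGA GGA GTC TAA CCT GAT GTG ACA AGA TTT ATA AGC ATT — no ATG→stop ORF.
Forward-strand max 30 nt; reverse-strand max 6 nt. The forward strand has the longer ORF.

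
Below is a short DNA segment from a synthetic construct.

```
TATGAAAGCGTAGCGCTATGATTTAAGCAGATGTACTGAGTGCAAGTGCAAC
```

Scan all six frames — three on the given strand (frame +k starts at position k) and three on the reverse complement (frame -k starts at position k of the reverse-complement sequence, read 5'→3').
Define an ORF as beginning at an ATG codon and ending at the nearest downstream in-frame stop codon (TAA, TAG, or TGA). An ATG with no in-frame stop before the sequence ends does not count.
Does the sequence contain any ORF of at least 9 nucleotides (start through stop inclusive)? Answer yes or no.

yes

Reverse complement (5'→3'): GTTGCACTTGCACTCAGTACATCTGCTTAAATCATAGCGCTACGCTTTCATA
Frame +1: TAT GAA AGC GTA GCG CTA TGA TTT AAG CAG ATG TAC TGA GTG CAA GTG CAA — ATG at 31, stop TGA at 37 → 9 nt.
Frame +2: ATG AAA GCG TAG CGC TAT GAT TTA AGC AGA TGT ACT GAG TGC AAG TGC AAC — ATG at 2, stop TAG at 11 → 12 nt.
Frame +3: TGA AAG CGT AGC GCT ATG ATT TAA GCA GAT GTA CTG AGT GCA AGT GCA — ATG at 18, stop TAA at 24 → 9 nt.
Frame -1: GTT GCA CTT GCA CTC AGT ACA TCT GCT TAA ATC ATA GCG CTA CGC TTT CAT — no ATG→stop ORF.
Frame -2: TTG CAC TTG CAC TCA GTA CAT CTG CTT AAA TCA TAG CGC TAC GCT TTC ATA — no ATG→stop ORF.
Frame -3: TGC ACT TGC ACT CAG TAC ATC TGC TTA AAT CAT AGC GCT ACG CTT TCA — no ATG→stop ORF.
Frame +1 has an ORF of 9 nucleotides (positions 31–39) ≥ 9, so yes.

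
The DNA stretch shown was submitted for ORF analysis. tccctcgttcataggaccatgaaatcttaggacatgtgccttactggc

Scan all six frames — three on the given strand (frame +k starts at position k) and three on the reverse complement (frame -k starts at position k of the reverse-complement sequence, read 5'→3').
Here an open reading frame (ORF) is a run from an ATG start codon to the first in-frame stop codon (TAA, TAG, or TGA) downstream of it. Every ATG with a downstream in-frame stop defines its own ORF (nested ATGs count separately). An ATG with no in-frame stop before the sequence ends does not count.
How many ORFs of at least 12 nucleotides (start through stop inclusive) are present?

2

Reverse complement (5'→3'): GCCAGTAAGGCACATGTCCTAAGATTTCATGGTCCTATGAACGAGGGA
Frame +1: TCC CTC GTT CAT AGG ACC ATG AAA TCT TAG GAC ATG TGC CTT ACT GGC — ATG at 19, stop TAG at 28 → 12 nt.
Frame +2: CCC TCG TTC ATA GGA CCA TGA AAT CTT AGG ACA TGT GCC TTA CTG — no ATG→stop ORF.
Frame +3: CCT CGT TCA TAG GAC CAT GAA ATC TTA GGA CAT GTG CCT TAC TGG — no ATG→stop ORF.
Frame -1: GCC AGT AAG GCA CAT GTC CTA AGA TTT CAT GGT CCT ATG AAC GAG GGA — no ATG→stop ORF.
Frame -2: CCA GTA AGG CAC ATG TCC TAA GAT TTC ATG GTC CTA TGA ACG AGG — ATG at 14, stop TAA at 20 → 9 nt; ATG at 29, stop TGA at 38 → 12 nt.
Frame -3: CAG TAA GGC ACA TGT CCT AAG ATT TCA TGG TCC TAT GAA CGA GGG — no ATG→stop ORF.
ORFs ≥ 12 nucleotides: frame +1 19–30 (12 nucleotides), frame -2 29–40 (12 nucleotides). Count = 2.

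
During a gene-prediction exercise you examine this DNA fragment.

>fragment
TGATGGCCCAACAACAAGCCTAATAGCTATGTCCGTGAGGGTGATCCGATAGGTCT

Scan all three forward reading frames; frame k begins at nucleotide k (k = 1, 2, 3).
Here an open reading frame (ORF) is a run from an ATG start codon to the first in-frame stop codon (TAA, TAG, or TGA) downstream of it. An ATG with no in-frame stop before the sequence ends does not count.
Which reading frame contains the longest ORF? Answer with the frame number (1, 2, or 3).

Frame 1: TGA TGG CCC AAC AAC AAG CCT AAT AGC TAT GTC CGT GAG GGT GAT CCG ATA GGT — no ATG→stop ORF.
Frame 2: GAT GGC CCA ACA ACA AGC CTA ATA GCT ATG TCC GTG AGG GTG ATC CGA TAG GTC — ATG at 29, stop TAG at 50 → 24 nt.
Frame 3: ATG GCC CAA CAA CAA GCC TAA TAG CTA TGT CCG TGA GGG TGA TCC GAT AGG TCT — ATG at 3, stop TAA at 21 → 21 nt.
Longest ORF is 24 nt in frame 2 (positions 29–52).

2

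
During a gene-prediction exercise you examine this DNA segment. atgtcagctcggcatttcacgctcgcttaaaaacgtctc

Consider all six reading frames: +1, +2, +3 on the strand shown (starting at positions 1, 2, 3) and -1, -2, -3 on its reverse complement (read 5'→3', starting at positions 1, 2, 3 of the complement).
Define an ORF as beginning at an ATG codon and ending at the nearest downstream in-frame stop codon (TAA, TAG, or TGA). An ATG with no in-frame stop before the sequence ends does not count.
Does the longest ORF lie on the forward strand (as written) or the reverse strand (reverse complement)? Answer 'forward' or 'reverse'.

Reverse complement (5'→3'): GAGACGTTTTTAAGCGAGCGTGAAATGCCGAGCTGACAT
Frame +1: ATG TCA GCT CGG CAT TTC ACG CTC GCT TAA AAA CGT CTC — ATG at 1, stop TAA at 28 → 30 nt.
Frame +2: TGT CAG CTC GGC ATT TCA CGC TCG CTT AAA AAC GTC — no ATG→stop ORF.
Frame +3: GTC AGC TCG GCA TTT CAC GCT CGC TTA AAA ACG TCT — no ATG→stop ORF.
Frame -1: GAG ACG TTT TTA AGC GAG CGT GAA ATG CCG AGC TGA CAT — ATG at 25, stop TGA at 34 → 12 nt.
Frame -2: AGA CGT TTT TAA GCG AGC GTG AAA TGC CGA GCT GAC — no ATG→stop ORF.
Frame -3: GAC GTT TTT AAG CGA GCG TGA AAT GCC GAG CTG ACA — no ATG→stop ORF.
Forward-strand max 30 nt; reverse-strand max 12 nt. The forward strand has the longer ORF.

forward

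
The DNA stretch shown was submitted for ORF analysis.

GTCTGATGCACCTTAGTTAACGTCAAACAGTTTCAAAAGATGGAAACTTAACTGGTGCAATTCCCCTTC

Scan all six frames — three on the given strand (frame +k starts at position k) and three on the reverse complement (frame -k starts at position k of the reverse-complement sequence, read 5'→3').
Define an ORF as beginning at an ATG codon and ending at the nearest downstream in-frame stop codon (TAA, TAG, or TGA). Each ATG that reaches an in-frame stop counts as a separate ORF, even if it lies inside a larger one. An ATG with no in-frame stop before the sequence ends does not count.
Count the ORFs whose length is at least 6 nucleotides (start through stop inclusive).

2

Reverse complement (5'→3'): GAAGGGGAATTGCACCAGTTAAGTTTCCATCTTTTGAAACTGTTTGACGTTAACTAAGGTGCATCAGAC
Frame +1: GTC TGA TGC ACC TTA GTT AAC GTC AAA CAG TTT CAA AAG ATG GAA ACT TAA CTG GTG CAA TTC CCC TTC — ATG at 40, stop TAA at 49 → 12 nt.
Frame +2: TCT GAT GCA CCT TAG TTA ACG TCA AAC AGT TTC AAA AGA TGG AAA CTT AAC TGG TGC AAT TCC CCT — no ATG→stop ORF.
Frame +3: CTG ATG CAC CTT AGT TAA CGT CAA ACA GTT TCA AAA GAT GGA AAC TTA ACT GGT GCA ATT CCC CTT — ATG at 6, stop TAA at 18 → 15 nt.
Frame -1: GAA GGG GAA TTG CAC CAG TTA AGT TTC CAT CTT TTG AAA CTG TTT GAC GTT AAC TAA GGT GCA TCA GAC — no ATG→stop ORF.
Frame -2: AAG GGG AAT TGC ACC AGT TAA GTT TCC ATC TTT TGA AAC TGT TTG ACG TTA ACT AAG GTG CAT CAG — no ATG→stop ORF.
Frame -3: AGG GGA ATT GCA CCA GTT AAG TTT CCA TCT TTT GAA ACT GTT TGA CGT TAA CTA AGG TGC ATC AGA — no ATG→stop ORF.
ORFs ≥ 6 nucleotides: frame +1 40–51 (12 nucleotides), frame +3 6–20 (15 nucleotides). Count = 2.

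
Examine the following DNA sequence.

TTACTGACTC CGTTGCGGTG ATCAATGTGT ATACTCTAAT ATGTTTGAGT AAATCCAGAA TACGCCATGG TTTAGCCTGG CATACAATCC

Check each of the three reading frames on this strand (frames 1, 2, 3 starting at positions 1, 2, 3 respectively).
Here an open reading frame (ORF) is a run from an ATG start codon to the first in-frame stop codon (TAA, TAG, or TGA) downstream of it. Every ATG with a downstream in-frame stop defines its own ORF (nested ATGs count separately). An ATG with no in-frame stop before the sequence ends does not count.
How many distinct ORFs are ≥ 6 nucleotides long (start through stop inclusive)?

3

Frame 1: TTA CTG ACT CCG TTG CGG TGA TCA ATG TGT ATA CTC TAA TAT GTT TGA GTA AAT CCA GAA TAC GCC ATG GTT TAG CCT GGC ATA CAA TCC — ATG at 25, stop TAA at 37 → 15 nt; ATG at 67, stop TAG at 73 → 9 nt.
Frame 2: TAC TGA CTC CGT TGC GGT GAT CAA TGT GTA TAC TCT AAT ATG TTT GAG TAA ATC CAG AAT ACG CCA TGG TTT AGC CTG GCA TAC AAT — ATG at 41, stop TAA at 50 → 12 nt.
Frame 3: ACT GAC TCC GTT GCG GTG ATC AAT GTG TAT ACT CTA ATA TGT TTG AGT AAA TCC AGA ATA CGC CAT GGT TTA GCC TGG CAT ACA ATC — no ATG→stop ORF.
ORFs ≥ 6 nucleotides: frame 1 25–39 (15 nucleotides), frame 1 67–75 (9 nucleotides), frame 2 41–52 (12 nucleotides). Count = 3.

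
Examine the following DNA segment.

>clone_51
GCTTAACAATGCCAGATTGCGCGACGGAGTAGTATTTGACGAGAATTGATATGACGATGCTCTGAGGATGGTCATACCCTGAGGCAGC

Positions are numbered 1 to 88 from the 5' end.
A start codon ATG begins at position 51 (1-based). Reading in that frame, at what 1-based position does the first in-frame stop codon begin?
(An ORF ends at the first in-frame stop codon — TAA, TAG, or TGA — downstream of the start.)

Codons from position 51: ATG (51–53), ACG (54–56), ATG (57–59), CTC (60–62), TGA (63–65).
TGA is a stop codon; it begins at position 63.

63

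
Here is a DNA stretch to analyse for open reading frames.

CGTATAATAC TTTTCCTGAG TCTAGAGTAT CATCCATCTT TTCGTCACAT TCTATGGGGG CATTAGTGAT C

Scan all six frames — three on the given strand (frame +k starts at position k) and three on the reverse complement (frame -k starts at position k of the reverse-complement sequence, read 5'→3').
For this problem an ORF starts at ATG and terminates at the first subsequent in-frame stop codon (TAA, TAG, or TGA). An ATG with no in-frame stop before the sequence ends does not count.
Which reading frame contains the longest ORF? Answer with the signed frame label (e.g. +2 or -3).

-3

Reverse complement (5'→3'): GATCACTAATGCCCCCATAGAATGTGACGAAAAGATGGATGATACTCTAGACTCAGGAAAAGTATTATACG
Frame +1: CGT ATA ATA CTT TTC CTG AGT CTA GAG TAT CAT CCA TCT TTT CGT CAC ATT CTA TGG GGG CAT TAG TGA — no ATG→stop ORF.
Frame +2: GTA TAA TAC TTT TCC TGA GTC TAG AGT ATC ATC CAT CTT TTC GTC ACA TTC TAT GGG GGC ATT AGT GAT — no ATG→stop ORF.
Frame +3: TAT AAT ACT TTT CCT GAG TCT AGA GTA TCA TCC ATC TTT TCG TCA CAT TCT ATG GGG GCA TTA GTG ATC — no ATG→stop ORF.
Frame -1: GAT CAC TAA TGC CCC CAT AGA ATG TGA CGA AAA GAT GGA TGA TAC TCT AGA CTC AGG AAA AGT ATT ATA — ATG at 22, stop TGA at 25 → 6 nt.
Frame -2: ATC ACT AAT GCC CCC ATA GAA TGT GAC GAA AAG ATG GAT GAT ACT CTA GAC TCA GGA AAA GTA TTA TAC — no ATG→stop ORF.
Frame -3: TCA CTA ATG CCC CCA TAG AAT GTG ACG AAA AGA TGG ATG ATA CTC TAG ACT CAG GAA AAG TAT TAT ACG — ATG at 9, stop TAG at 18 → 12 nt; ATG at 39, stop TAG at 48 → 12 nt.
Longest ORF is 12 nt in frame -3 (positions 9–20).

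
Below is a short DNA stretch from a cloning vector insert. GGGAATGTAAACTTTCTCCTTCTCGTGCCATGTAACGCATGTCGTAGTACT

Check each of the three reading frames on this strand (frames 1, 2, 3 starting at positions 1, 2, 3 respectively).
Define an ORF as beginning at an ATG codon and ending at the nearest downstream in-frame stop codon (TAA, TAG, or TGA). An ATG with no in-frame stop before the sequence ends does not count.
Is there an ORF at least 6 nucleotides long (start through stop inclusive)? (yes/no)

yes

Frame 1: GGG AAT GTA AAC TTT CTC CTT CTC GTG CCA TGT AAC GCA TGT CGT AGT ACT — no ATG→stop ORF.
Frame 2: GGA ATG TAA ACT TTC TCC TTC TCG TGC CAT GTA ACG CAT GTC GTA GTA — ATG at 5, stop TAA at 8 → 6 nt.
Frame 3: GAA TGT AAA CTT TCT CCT TCT CGT GCC ATG TAA CGC ATG TCG TAG TAC — ATG at 30, stop TAA at 33 → 6 nt; ATG at 39, stop TAG at 45 → 9 nt.
Frame 2 has an ORF of 6 nucleotides (positions 5–10) ≥ 6, so yes.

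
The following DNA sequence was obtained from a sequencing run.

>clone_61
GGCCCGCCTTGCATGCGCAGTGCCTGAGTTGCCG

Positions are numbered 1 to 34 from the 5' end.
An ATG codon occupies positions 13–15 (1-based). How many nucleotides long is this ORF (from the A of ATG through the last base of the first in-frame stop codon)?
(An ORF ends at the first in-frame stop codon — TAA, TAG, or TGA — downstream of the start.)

Codons from position 13: ATG (13–15), CGC (16–18), AGT (19–21), GCC (22–24), TGA (25–27).
TGA is the first in-frame stop; ORF spans 13–27, 15 nucleotides.

15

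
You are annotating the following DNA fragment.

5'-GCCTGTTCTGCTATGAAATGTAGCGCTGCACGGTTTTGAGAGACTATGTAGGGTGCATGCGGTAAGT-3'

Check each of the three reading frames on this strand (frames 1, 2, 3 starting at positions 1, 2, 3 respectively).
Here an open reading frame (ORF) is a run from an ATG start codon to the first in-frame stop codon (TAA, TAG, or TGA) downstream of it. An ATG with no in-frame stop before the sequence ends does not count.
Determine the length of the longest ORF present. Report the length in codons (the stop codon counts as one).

Frame 1: GCC TGT TCT GCT ATG AAA TGT AGC GCT GCA CGG TTT TGA GAG ACT ATG TAG GGT GCA TGC GGT AAG — ATG at 13, stop TGA at 37 → 27 nt; ATG at 46, stop TAG at 49 → 6 nt.
Frame 2: CCT GTT CTG CTA TGA AAT GTA GCG CTG CAC GGT TTT GAG AGA CTA TGT AGG GTG CAT GCG GTA AGT — no ATG→stop ORF.
Frame 3: CTG TTC TGC TAT GAA ATG TAG CGC TGC ACG GTT TTG AGA GAC TAT GTA GGG TGC ATG CGG TAA — ATG at 18, stop TAG at 21 → 6 nt; ATG at 57, stop TAA at 63 → 9 nt.
Longest: frame 1, positions 13–39, 27 nt = 9 codons = 8 aa. → 9 codons.

9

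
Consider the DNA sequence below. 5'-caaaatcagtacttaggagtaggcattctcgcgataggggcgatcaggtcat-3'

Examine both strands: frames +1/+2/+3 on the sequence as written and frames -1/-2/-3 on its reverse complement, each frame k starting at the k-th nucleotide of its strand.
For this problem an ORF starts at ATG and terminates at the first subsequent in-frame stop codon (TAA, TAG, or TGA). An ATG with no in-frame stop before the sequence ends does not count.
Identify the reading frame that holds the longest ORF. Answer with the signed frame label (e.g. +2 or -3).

Reverse complement (5'→3'): ATGACCTGATCGCCCCTATCGCGAGAATGCCTACTCCTAAGTACTGATTTTG
Frame +1: CAA AAT CAG TAC TTA GGA GTA GGC ATT CTC GCG ATA GGG GCG ATC AGG TCA — no ATG→stop ORF.
Frame +2: AAA ATC AGT ACT TAG GAG TAG GCA TTC TCG CGA TAG GGG CGA TCA GGT CAT — no ATG→stop ORF.
Frame +3: AAA TCA GTA CTT AGG AGT AGG CAT TCT CGC GAT AGG GGC GAT CAG GTC — no ATG→stop ORF.
Frame -1: ATG ACC TGA TCG CCC CTA TCG CGA GAA TGC CTA CTC CTA AGT ACT GAT TTT — ATG at 1, stop TGA at 7 → 9 nt.
Frame -2: TGA CCT GAT CGC CCC TAT CGC GAG AAT GCC TAC TCC TAA GTA CTG ATT TTG — no ATG→stop ORF.
Frame -3: GAC CTG ATC GCC CCT ATC GCG AGA ATG CCT ACT CCT AAG TAC TGA TTT — ATG at 27, stop TGA at 45 → 21 nt.
Longest ORF is 21 nt in frame -3 (positions 27–47).

-3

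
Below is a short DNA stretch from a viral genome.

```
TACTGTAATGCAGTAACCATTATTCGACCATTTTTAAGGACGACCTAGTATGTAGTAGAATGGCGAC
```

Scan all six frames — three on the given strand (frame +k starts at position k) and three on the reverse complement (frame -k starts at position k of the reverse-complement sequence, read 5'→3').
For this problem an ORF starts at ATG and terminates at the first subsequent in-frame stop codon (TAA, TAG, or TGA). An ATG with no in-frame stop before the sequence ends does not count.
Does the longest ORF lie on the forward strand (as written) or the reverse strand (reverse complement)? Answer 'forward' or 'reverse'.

reverse

Reverse complement (5'→3'): GTCGCCATTCTACTACATACTAGGTCGTCCTTAAAAATGGTCGAATAATGGTTACTGCATTACAGTA
Frame +1: TAC TGT AAT GCA GTA ACC ATT ATT CGA CCA TTT TTA AGG ACG ACC TAG TAT GTA GTA GAA TGG CGA — no ATG→stop ORF.
Frame +2: ACT GTA ATG CAG TAA CCA TTA TTC GAC CAT TTT TAA GGA CGA CCT AGT ATG TAG TAG AAT GGC GAC — ATG at 8, stop TAA at 14 → 9 nt; ATG at 50, stop TAG at 53 → 6 nt.
Frame +3: CTG TAA TGC AGT AAC CAT TAT TCG ACC ATT TTT AAG GAC GAC CTA GTA TGT AGT AGA ATG GCG — no ATG→stop ORF.
Frame -1: GTC GCC ATT CTA CTA CAT ACT AGG TCG TCC TTA AAA ATG GTC GAA TAA TGG TTA CTG CAT TAC AGT — ATG at 37, stop TAA at 46 → 12 nt.
Frame -2: TCG CCA TTC TAC TAC ATA CTA GGT CGT CCT TAA AAA TGG TCG AAT AAT GGT TAC TGC ATT ACA GTA — no ATG→stop ORF.
Frame -3: CGC CAT TCT ACT ACA TAC TAG GTC GTC CTT AAA AAT GGT CGA ATA ATG GTT ACT GCA TTA CAG — no ATG→stop ORF.
Forward-strand max 9 nt; reverse-strand max 12 nt. The reverse strand has the longer ORF.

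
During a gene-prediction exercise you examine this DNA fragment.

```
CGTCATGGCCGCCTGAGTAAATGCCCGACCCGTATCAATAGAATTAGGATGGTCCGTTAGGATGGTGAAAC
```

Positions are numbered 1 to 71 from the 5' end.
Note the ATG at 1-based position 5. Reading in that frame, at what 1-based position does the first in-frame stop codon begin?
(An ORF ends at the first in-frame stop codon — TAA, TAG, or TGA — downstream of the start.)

14

Codons from position 5: ATG (5–7), GCC (8–10), GCC (11–13), TGA (14–16).
TGA is a stop codon; it begins at position 14.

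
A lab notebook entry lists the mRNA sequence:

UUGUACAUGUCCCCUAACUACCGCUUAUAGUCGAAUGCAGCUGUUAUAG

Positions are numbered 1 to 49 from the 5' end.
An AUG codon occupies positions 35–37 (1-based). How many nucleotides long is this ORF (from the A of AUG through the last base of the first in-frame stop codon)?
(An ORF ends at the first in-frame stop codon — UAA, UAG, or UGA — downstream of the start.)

15

Codons from position 35: AUG (35–37), CAG (38–40), CUG (41–43), UUA (44–46), UAG (47–49).
UAG is the first in-frame stop; ORF spans 35–49, 15 nucleotides.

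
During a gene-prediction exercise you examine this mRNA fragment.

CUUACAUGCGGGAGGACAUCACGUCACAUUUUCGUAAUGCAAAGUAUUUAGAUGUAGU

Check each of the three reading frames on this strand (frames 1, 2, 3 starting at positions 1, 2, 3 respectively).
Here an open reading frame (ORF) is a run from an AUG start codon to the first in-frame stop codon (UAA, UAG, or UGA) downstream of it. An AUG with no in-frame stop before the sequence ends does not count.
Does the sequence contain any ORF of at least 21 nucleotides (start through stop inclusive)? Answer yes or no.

no

Frame 1: CUU ACA UGC GGG AGG ACA UCA CGU CAC AUU UUC GUA AUG CAA AGU AUU UAG AUG UAG — AUG at 37, stop UAG at 49 → 15 nt; AUG at 52, stop UAG at 55 → 6 nt.
Frame 2: UUA CAU GCG GGA GGA CAU CAC GUC ACA UUU UCG UAA UGC AAA GUA UUU AGA UGU AGU — no AUG→stop ORF.
Frame 3: UAC AUG CGG GAG GAC AUC ACG UCA CAU UUU CGU AAU GCA AAG UAU UUA GAU GUA — no AUG→stop ORF.
Largest ORF found is 15 nucleotides < 21, so no.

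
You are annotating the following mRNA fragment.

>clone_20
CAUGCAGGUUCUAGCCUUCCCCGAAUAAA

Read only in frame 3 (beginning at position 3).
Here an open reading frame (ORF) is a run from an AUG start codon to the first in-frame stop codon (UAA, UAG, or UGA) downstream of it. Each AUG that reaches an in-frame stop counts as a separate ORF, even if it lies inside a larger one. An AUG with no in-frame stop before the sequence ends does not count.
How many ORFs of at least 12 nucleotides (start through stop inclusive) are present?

Frame 3: UGC AGG UUC UAG CCU UCC CCG AAU AAA — no AUG→stop ORF.
No ORF reaches 12 nucleotides. Count = 0.

0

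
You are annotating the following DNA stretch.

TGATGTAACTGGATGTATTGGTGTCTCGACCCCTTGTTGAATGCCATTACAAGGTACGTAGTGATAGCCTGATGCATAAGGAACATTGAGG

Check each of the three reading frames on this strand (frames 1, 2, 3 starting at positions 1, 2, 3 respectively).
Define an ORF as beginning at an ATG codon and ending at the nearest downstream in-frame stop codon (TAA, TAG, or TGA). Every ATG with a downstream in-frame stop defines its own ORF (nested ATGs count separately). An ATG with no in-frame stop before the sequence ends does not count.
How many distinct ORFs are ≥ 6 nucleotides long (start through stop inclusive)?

Frame 1: TGA TGT AAC TGG ATG TAT TGG TGT CTC GAC CCC TTG TTG AAT GCC ATT ACA AGG TAC GTA GTG ATA GCC TGA TGC ATA AGG AAC ATT GAG — ATG at 13, stop TGA at 70 → 60 nt.
Frame 2: GAT GTA ACT GGA TGT ATT GGT GTC TCG ACC CCT TGT TGA ATG CCA TTA CAA GGT ACG TAG TGA TAG CCT GAT GCA TAA GGA ACA TTG AGG — ATG at 41, stop TAG at 59 → 21 nt.
Frame 3: ATG TAA CTG GAT GTA TTG GTG TCT CGA CCC CTT GTT GAA TGC CAT TAC AAG GTA CGT AGT GAT AGC CTG ATG CAT AAG GAA CAT TGA — ATG at 3, stop TAA at 6 → 6 nt; ATG at 72, stop TGA at 87 → 18 nt.
ORFs ≥ 6 nucleotides: frame 1 13–72 (60 nucleotides), frame 2 41–61 (21 nucleotides), frame 3 3–8 (6 nucleotides), frame 3 72–89 (18 nucleotides). Count = 4.

4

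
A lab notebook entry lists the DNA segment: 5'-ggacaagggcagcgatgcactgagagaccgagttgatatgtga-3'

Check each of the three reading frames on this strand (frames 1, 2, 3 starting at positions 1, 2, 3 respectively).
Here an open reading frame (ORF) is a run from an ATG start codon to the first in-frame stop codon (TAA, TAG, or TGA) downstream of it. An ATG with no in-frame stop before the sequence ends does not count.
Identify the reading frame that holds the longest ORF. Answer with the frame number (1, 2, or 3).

Frame 1: GGA CAA GGG CAG CGA TGC ACT GAG AGA CCG AGT TGA TAT GTG — no ATG→stop ORF.
Frame 2: GAC AAG GGC AGC GAT GCA CTG AGA GAC CGA GTT GAT ATG TGA — ATG at 38, stop TGA at 41 → 6 nt.
Frame 3: ACA AGG GCA GCG ATG CAC TGA GAG ACC GAG TTG ATA TGT — ATG at 15, stop TGA at 21 → 9 nt.
Longest ORF is 9 nt in frame 3 (positions 15–23).

3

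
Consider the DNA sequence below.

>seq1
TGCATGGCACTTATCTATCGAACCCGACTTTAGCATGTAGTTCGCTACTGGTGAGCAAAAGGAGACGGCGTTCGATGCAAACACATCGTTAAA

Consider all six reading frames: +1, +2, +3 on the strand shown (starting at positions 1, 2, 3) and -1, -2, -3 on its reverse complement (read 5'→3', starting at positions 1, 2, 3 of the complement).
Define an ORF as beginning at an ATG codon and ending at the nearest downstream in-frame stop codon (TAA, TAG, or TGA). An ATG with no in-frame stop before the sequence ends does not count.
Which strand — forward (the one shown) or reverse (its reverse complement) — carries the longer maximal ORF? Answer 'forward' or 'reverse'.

Reverse complement (5'→3'): TTTAACGATGTGTTTGCATCGAACGCCGTCTCCTTTTGCTCACCAGTAGCGAACTACATGCTAAAGTCGGGTTCGATAGATAAGTGCCATGCA
Frame +1: TGC ATG GCA CTT ATC TAT CGA ACC CGA CTT TAG CAT GTA GTT CGC TAC TGG TGA GCA AAA GGA GAC GGC GTT CGA TGC AAA CAC ATC GTT AAA — ATG at 4, stop TAG at 31 → 30 nt.
Frame +2: GCA TGG CAC TTA TCT ATC GAA CCC GAC TTT AGC ATG TAG TTC GCT ACT GGT GAG CAA AAG GAG ACG GCG TTC GAT GCA AAC ACA TCG TTA — ATG at 35, stop TAG at 38 → 6 nt.
Frame +3: CAT GGC ACT TAT CTA TCG AAC CCG ACT TTA GCA TGT AGT TCG CTA CTG GTG AGC AAA AGG AGA CGG CGT TCG ATG CAA ACA CAT CGT TAA — ATG at 75, stop TAA at 90 → 18 nt.
Frame -1: TTT AAC GAT GTG TTT GCA TCG AAC GCC GTC TCC TTT TGC TCA CCA GTA GCG AAC TAC ATG CTA AAG TCG GGT TCG ATA GAT AAG TGC CAT GCA — no ATG→stop ORF.
Frame -2: TTA ACG ATG TGT TTG CAT CGA ACG CCG TCT CCT TTT GCT CAC CAG TAG CGA ACT ACA TGC TAA AGT CGG GTT CGA TAG ATA AGT GCC ATG — ATG at 8, stop TAG at 47 → 42 nt.
Frame -3: TAA CGA TGT GTT TGC ATC GAA CGC CGT CTC CTT TTG CTC ACC AGT AGC GAA CTA CAT GCT AAA GTC GGG TTC GAT AGA TAA GTG CCA TGC — no ATG→stop ORF.
Forward-strand max 30 nt; reverse-strand max 42 nt. The reverse strand has the longer ORF.

reverse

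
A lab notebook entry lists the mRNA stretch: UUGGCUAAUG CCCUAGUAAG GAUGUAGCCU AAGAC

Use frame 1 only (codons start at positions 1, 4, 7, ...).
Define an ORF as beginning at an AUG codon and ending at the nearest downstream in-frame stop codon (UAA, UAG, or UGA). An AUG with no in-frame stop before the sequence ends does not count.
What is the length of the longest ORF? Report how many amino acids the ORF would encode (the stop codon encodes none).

1

Frame 1: UUG GCU AAU GCC CUA GUA AGG AUG UAG CCU AAG — AUG at 22, stop UAG at 25 → 6 nt.
Longest: frame 1, positions 22–27, 6 nt = 2 codons = 1 aa. → 1 amino acids.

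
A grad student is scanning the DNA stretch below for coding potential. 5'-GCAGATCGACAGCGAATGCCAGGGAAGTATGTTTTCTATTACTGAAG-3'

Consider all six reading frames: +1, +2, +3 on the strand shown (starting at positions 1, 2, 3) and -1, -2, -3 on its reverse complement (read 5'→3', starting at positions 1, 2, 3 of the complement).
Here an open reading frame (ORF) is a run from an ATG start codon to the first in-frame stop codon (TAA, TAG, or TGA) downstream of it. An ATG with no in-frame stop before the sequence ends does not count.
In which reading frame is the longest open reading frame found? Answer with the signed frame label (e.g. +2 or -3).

+1

Reverse complement (5'→3'): CTTCAGTAATAGAAAACATACTTCCCTGGCATTCGCTGTCGATCTGC
Frame +1: GCA GAT CGA CAG CGA ATG CCA GGG AAG TAT GTT TTC TAT TAC TGA — ATG at 16, stop TGA at 43 → 30 nt.
Frame +2: CAG ATC GAC AGC GAA TGC CAG GGA AGT ATG TTT TCT ATT ACT GAA — no ATG→stop ORF.
Frame +3: AGA TCG ACA GCG AAT GCC AGG GAA GTA TGT TTT CTA TTA CTG AAG — no ATG→stop ORF.
Frame -1: CTT CAG TAA TAG AAA ACA TAC TTC CCT GGC ATT CGC TGT CGA TCT — no ATG→stop ORF.
Frame -2: TTC AGT AAT AGA AAA CAT ACT TCC CTG GCA TTC GCT GTC GAT CTG — no ATG→stop ORF.
Frame -3: TCA GTA ATA GAA AAC ATA CTT CCC TGG CAT TCG CTG TCG ATC TGC — no ATG→stop ORF.
Longest ORF is 30 nt in frame +1 (positions 16–45).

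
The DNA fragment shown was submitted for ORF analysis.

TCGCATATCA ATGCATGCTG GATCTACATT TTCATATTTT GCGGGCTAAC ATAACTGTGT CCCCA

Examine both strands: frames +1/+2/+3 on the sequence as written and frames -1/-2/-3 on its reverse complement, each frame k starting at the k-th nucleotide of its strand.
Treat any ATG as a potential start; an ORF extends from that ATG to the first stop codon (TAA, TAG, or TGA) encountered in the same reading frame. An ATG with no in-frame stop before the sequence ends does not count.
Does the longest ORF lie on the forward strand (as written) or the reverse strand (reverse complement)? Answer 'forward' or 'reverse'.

forward

Reverse complement (5'→3'): TGGGGACACAGTTATGTTAGCCCGCAAAATATGAAAATGTAGATCCAGCATGCATTGATATGCGA
Frame +1: TCG CAT ATC AAT GCA TGC TGG ATC TAC ATT TTC ATA TTT TGC GGG CTA ACA TAA CTG TGT CCC — no ATG→stop ORF.
Frame +2: CGC ATA TCA ATG CAT GCT GGA TCT ACA TTT TCA TAT TTT GCG GGC TAA CAT AAC TGT GTC CCC — ATG at 11, stop TAA at 47 → 39 nt.
Frame +3: GCA TAT CAA TGC ATG CTG GAT CTA CAT TTT CAT ATT TTG CGG GCT AAC ATA ACT GTG TCC CCA — no ATG→stop ORF.
Frame -1: TGG GGA CAC AGT TAT GTT AGC CCG CAA AAT ATG AAA ATG TAG ATC CAG CAT GCA TTG ATA TGC — ATG at 31, stop TAG at 40 → 12 nt; ATG at 37, stop TAG at 40 → 6 nt.
Frame -2: GGG GAC ACA GTT ATG TTA GCC CGC AAA ATA TGA AAA TGT AGA TCC AGC ATG CAT TGA TAT GCG — ATG at 14, stop TGA at 32 → 21 nt; ATG at 50, stop TGA at 56 → 9 nt.
Frame -3: GGG ACA CAG TTA TGT TAG CCC GCA AAA TAT GAA AAT GTA GAT CCA GCA TGC ATT GAT ATG CGA — no ATG→stop ORF.
Forward-strand max 39 nt; reverse-strand max 21 nt. The forward strand has the longer ORF.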